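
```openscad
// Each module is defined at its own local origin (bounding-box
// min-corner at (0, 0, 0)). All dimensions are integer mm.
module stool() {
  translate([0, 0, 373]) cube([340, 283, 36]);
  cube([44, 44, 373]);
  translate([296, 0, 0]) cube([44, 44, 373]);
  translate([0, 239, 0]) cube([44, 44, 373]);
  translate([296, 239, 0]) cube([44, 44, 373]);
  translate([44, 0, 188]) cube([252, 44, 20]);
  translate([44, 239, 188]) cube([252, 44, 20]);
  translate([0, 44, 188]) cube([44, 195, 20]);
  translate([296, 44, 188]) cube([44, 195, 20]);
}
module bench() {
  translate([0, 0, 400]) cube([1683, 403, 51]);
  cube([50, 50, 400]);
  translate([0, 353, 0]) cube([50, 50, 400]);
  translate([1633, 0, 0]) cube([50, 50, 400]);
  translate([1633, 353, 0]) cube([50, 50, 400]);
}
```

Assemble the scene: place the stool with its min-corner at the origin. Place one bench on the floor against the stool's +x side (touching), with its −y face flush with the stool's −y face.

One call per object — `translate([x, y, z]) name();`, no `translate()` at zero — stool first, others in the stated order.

stool();
translate([340, 0, 0]) bench();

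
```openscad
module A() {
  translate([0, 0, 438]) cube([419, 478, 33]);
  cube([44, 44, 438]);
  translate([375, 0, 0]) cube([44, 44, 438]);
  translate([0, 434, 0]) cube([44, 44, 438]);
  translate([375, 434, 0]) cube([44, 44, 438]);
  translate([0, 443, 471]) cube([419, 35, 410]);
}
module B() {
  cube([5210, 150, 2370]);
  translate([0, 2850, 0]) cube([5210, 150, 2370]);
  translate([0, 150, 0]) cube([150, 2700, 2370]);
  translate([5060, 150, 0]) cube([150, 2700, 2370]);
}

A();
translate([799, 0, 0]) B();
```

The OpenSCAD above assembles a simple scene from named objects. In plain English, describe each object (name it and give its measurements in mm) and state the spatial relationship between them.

A is a chair. The seat is a 419×478×33 mm slab with its top at z = 471 mm, on four 44×44 mm corner legs (flush with the seat edges, standing on z = 0). A flat backrest 35 mm thick, 410 mm tall, spans the full seat width and rises from the seat top along its +y edge, rear face flush with the rear of the seat.

B is the wall frame of a small rectangular building: four walls, each 2370 mm tall and 150 mm thick, enclosing a footprint 5210 mm (x) by 3000 mm (y) outside-to-outside, with no floor or roof. The front and back walls (the −y and +y sides) span the full width; the two side walls fit between them.

The house frame is on the floor beside the chair on its +x side.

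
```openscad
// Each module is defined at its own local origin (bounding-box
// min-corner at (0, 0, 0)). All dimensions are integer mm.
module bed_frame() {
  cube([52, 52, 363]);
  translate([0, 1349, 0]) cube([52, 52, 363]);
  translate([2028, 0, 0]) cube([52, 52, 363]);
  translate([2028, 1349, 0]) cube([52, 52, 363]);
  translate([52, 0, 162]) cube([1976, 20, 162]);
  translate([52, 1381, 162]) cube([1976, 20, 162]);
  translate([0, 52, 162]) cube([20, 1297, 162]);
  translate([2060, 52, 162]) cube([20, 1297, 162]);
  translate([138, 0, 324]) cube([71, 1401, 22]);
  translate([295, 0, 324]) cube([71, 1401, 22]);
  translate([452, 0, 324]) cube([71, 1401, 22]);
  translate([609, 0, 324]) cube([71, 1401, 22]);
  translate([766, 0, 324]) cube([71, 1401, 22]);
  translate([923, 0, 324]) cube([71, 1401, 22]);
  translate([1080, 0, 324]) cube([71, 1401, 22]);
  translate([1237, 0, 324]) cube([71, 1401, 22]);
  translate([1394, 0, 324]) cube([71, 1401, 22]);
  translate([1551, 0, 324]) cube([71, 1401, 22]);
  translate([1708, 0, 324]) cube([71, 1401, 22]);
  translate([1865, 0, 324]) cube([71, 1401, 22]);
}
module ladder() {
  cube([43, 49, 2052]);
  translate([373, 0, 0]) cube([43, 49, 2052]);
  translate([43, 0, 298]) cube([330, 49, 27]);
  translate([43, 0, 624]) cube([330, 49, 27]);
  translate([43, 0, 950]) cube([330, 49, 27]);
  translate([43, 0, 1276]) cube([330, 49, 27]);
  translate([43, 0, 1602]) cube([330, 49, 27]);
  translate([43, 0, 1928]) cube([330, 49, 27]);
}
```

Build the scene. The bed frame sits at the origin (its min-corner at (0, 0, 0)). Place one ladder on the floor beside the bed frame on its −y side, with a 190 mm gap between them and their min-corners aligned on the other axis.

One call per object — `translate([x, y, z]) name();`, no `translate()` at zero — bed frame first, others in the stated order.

bed_frame();
translate([0, -239, 0]) ladder();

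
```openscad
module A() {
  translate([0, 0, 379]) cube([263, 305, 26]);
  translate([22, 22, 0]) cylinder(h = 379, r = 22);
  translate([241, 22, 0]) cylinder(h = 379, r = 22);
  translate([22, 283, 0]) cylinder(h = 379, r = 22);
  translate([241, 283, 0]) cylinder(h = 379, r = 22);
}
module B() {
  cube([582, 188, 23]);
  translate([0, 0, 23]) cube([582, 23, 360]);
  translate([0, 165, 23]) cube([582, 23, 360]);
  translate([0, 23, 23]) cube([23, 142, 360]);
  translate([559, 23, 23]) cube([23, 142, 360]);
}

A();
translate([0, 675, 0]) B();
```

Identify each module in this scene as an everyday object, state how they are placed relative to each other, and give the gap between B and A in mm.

The open box's nearest face is 370 mm from the stool's +y face.

A is a stool. B is an open box. The open box is on the floor beside the stool on its +y side. The gap between the open box and the stool is 370 mm.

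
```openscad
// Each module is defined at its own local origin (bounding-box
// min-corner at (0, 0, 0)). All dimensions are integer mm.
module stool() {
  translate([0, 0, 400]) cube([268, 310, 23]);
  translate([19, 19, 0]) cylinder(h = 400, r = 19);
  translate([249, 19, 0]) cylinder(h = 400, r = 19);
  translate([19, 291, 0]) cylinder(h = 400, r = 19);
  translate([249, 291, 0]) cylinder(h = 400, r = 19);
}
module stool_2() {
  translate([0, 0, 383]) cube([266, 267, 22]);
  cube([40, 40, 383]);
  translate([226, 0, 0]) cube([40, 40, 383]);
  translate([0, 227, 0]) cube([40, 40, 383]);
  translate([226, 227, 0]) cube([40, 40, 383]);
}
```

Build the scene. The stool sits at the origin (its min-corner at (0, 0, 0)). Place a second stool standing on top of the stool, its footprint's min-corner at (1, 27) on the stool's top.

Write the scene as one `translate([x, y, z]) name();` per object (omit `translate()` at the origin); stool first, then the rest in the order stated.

stool();
translate([1, 27, 423]) stool_2();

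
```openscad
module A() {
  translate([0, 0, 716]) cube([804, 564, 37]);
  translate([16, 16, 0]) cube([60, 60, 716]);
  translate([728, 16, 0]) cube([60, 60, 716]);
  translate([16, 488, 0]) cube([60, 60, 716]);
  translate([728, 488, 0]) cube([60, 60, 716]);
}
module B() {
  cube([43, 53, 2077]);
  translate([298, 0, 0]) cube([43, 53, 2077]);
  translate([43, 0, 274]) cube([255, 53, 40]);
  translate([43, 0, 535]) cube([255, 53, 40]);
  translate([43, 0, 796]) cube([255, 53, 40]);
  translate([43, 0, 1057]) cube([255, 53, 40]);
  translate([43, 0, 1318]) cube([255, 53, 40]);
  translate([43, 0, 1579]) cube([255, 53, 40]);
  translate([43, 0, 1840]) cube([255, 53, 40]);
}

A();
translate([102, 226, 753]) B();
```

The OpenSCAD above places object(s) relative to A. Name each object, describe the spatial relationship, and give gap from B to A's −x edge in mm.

A is a table. B is a ladder. The ladder is on top of the table. The gap from the ladder to the table's −x edge is 102 mm.

The ladder's min-x is at 102; the table's min-x is 0; gap = 102 mm.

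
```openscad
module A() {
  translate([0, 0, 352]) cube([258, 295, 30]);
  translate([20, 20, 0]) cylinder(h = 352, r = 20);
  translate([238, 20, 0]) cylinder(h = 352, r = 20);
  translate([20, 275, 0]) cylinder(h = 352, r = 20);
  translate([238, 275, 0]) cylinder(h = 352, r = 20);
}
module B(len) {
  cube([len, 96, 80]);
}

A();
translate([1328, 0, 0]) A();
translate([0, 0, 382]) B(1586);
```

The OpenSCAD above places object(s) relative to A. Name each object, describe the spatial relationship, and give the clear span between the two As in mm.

Second stool starts at x = 1328; first ends at x = 258; clear span = 1328 − 258 = 1070 mm.

A is a stool. B is a beam. A beam spans the tops of two stools. The clear span between the two stools is 1070 mm.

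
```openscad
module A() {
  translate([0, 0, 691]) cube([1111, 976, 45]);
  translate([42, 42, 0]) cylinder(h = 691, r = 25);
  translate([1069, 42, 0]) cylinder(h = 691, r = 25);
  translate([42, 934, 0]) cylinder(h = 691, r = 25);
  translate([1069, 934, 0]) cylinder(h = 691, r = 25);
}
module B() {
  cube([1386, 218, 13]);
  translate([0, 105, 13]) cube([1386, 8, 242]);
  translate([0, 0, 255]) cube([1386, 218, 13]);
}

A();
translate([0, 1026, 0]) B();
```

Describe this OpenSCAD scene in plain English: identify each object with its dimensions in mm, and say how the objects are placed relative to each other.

A is a table: top 1111 mm (x) × 976 mm (y), 45 mm thick, upper face at z = 736 mm, on four round legs of 50 mm diameter, each leg's bounding box inset 17 mm from the nearest pair of top edges, running from z = 0 to the bottom of the top.

B is an I-beam lying along x, 1386 mm long. Overall section height 268 mm. Two flanges 218 mm wide (y) and 13 mm thick, one on the floor and one at the top; a web 8 mm thick runs between them, centred on the flange width.

The I-beam is on the floor beside the table on its +y side.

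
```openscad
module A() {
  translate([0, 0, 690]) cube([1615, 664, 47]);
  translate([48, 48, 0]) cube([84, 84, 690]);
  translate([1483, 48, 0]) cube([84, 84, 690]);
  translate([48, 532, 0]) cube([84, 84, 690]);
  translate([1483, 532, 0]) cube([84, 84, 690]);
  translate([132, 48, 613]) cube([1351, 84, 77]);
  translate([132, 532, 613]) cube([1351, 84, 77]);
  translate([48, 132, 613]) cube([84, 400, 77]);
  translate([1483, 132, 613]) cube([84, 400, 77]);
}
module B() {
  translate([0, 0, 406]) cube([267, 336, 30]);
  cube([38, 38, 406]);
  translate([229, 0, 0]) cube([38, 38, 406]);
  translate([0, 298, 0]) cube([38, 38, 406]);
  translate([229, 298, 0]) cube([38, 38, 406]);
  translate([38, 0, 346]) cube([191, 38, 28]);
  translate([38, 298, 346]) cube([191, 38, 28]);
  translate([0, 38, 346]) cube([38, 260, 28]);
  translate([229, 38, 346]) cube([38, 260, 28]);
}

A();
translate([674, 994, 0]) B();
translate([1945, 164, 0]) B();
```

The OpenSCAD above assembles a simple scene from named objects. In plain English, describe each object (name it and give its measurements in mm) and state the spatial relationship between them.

A is a table with a 1615×664 mm rectangular top, 47 mm thick, top surface at z = 737 mm, supported by four 84×84 mm square legs, each inset 48 mm from the nearest pair of top edges, running from the floor. Four apron rails, 84 mm thick and 77 mm tall, run between adjacent legs with their top edges flush with the underside of the top and their outer faces flush with the legs' outer faces.

B is a simple wooden stool: a rectangular seat 267 mm (x) by 336 mm (y), 30 mm thick, top face at z = 436 mm, on four square legs, each 38×38 mm in cross-section. The legs rest on z = 0, each flush with a corner of the seat. Four stretchers, 38 mm wide and 28 mm tall, connect adjacent legs with their undersides at z = 346 mm, each running between the inner faces of the legs it joins and aligned with the legs' outer faces on the other axis.

Two stools sit around the table at the +y, +x sides.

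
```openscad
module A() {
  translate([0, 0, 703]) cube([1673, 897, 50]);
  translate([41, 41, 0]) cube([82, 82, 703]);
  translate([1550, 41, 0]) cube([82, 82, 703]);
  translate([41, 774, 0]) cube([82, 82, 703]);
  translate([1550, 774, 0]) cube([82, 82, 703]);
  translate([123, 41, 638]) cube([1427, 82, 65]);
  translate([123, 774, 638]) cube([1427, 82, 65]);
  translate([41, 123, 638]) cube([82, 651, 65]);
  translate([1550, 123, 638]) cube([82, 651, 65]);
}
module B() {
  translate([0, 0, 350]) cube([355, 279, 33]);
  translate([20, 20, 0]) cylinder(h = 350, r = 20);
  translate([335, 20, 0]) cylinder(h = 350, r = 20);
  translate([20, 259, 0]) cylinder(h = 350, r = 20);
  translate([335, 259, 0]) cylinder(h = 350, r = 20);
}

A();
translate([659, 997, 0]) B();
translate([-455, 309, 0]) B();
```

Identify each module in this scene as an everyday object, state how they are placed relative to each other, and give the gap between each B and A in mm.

Each stool's nearest face is 100 mm from the table's bounding box.

A is a table. B is a stool. Two stools sit around the table at the +y, −x sides. The gap between each stool and the table is 100 mm.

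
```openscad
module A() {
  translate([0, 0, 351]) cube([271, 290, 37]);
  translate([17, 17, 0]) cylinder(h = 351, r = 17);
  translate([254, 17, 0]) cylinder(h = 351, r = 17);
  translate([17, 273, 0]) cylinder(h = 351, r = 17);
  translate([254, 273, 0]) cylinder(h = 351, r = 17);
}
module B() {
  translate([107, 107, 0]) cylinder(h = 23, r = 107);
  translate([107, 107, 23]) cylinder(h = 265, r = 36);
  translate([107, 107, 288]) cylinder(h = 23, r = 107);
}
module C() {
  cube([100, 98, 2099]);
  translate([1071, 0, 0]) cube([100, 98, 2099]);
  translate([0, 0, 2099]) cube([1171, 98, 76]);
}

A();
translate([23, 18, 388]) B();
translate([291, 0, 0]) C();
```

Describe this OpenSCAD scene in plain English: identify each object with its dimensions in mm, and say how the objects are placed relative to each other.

A is a simple wooden stool: a rectangular seat 271 mm (x) by 290 mm (y), 37 mm thick, top face at z = 388 mm, on four round legs, each 34 mm in diameter. The legs rest on z = 0, each leg's axis is inset half a diameter from the nearest pair of seat edges (so the leg's bounding box is flush with the corner).

B is a spool: two coaxial disc flanges of radius 107 mm and thickness 23 mm, joined by a core cylinder of radius 36 mm and height 265 mm. The lower flange rests on z = 0 and the three cylinders share a vertical axis.

C is a rectangular door frame: two vertical jambs of 100×98 mm section, 2099 mm tall, with a clear opening 971 mm wide between their inner faces. A header 76 mm tall and 98 mm deep lies on top of the jambs and spans the full outside width.

The spool is on top of the stool. The door frame is on the floor beside the stool on its +x side.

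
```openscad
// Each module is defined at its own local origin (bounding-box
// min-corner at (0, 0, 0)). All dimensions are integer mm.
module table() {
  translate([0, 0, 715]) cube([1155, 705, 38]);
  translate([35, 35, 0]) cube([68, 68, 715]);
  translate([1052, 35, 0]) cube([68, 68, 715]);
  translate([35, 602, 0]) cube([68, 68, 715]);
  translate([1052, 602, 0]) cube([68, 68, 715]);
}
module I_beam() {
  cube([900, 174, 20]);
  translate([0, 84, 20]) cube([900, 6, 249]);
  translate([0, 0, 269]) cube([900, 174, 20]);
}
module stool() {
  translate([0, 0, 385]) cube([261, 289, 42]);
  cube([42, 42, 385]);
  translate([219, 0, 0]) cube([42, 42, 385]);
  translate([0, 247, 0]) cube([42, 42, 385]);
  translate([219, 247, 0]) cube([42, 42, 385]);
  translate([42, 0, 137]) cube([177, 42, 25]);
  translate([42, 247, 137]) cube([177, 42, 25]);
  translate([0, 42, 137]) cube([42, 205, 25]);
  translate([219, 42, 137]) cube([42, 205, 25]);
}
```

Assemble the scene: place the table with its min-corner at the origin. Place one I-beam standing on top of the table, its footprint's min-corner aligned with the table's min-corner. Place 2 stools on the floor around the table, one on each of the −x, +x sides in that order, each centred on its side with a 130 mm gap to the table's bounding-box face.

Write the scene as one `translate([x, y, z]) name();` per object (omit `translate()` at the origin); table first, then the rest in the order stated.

table();
translate([0, 0, 753]) I_beam();
translate([-391, 208, 0]) stool();
translate([1285, 208, 0]) stool();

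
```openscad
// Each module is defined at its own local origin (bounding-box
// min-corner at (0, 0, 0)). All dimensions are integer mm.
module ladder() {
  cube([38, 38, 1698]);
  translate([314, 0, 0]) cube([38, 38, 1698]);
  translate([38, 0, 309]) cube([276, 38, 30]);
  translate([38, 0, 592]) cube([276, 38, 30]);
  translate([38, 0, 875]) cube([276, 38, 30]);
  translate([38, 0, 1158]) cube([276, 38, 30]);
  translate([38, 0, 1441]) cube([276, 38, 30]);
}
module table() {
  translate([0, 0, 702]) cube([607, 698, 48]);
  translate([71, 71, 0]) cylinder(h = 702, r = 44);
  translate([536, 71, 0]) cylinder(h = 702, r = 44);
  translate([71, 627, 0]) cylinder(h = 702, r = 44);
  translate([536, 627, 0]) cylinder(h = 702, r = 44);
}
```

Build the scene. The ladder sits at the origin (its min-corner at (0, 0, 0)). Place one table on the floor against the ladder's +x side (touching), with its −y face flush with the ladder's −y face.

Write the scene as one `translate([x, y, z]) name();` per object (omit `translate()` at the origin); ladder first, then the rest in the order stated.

ladder();
translate([352, 0, 0]) table();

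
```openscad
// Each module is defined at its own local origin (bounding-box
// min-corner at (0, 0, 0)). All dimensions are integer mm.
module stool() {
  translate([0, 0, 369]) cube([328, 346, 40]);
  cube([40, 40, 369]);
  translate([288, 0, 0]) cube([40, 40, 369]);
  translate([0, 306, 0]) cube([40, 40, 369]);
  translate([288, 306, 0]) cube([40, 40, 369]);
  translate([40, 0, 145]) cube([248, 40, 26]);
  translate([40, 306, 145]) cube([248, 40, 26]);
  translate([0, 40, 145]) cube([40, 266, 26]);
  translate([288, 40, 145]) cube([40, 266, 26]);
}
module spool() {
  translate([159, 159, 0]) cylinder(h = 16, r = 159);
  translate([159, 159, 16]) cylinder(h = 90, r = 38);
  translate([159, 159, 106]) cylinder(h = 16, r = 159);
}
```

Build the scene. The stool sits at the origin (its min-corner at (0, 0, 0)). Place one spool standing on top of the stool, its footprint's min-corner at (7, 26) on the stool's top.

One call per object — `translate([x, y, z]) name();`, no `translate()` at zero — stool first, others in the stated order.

stool();
translate([7, 26, 409]) spool();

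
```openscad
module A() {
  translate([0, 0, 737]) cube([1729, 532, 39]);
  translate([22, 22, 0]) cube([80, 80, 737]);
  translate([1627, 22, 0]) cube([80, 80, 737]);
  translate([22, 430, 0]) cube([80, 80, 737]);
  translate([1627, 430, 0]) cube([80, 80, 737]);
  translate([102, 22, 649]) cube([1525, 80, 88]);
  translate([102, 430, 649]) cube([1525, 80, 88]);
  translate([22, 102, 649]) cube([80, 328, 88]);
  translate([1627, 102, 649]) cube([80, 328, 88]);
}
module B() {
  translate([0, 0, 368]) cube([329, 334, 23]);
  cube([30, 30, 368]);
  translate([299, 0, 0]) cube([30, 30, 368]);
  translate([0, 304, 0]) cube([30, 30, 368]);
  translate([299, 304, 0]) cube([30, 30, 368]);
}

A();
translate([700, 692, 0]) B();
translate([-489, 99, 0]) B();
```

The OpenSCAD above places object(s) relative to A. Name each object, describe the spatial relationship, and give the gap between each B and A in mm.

Each stool's nearest face is 160 mm from the table's bounding box.

A is a table. B is a stool. Two stools sit around the table at the +y, −x sides. The gap between each stool and the table is 160 mm.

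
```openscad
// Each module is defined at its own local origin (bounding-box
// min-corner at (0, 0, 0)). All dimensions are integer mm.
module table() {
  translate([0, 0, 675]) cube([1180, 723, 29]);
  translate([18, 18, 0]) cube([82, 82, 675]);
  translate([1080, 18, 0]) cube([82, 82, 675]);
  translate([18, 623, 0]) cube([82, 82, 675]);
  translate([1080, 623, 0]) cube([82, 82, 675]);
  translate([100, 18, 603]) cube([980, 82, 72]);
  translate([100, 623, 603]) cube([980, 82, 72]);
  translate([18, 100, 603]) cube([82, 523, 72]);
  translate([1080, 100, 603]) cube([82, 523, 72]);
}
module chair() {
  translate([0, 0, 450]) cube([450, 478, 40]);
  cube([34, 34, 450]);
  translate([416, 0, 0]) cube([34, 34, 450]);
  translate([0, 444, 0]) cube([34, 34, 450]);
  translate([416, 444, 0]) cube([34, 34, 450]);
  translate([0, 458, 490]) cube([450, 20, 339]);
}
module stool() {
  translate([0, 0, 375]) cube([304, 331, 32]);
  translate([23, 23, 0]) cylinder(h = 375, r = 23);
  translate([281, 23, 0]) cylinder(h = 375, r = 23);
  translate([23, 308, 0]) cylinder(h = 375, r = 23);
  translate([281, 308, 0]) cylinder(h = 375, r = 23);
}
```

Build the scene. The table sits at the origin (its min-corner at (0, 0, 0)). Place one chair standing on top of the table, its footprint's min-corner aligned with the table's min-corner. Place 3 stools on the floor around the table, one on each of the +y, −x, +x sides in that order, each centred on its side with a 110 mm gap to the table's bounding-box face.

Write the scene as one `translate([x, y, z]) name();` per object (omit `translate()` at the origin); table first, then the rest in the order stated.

table();
translate([0, 0, 704]) chair();
translate([438, 833, 0]) stool();
translate([-414, 196, 0]) stool();
translate([1290, 196, 0]) stool();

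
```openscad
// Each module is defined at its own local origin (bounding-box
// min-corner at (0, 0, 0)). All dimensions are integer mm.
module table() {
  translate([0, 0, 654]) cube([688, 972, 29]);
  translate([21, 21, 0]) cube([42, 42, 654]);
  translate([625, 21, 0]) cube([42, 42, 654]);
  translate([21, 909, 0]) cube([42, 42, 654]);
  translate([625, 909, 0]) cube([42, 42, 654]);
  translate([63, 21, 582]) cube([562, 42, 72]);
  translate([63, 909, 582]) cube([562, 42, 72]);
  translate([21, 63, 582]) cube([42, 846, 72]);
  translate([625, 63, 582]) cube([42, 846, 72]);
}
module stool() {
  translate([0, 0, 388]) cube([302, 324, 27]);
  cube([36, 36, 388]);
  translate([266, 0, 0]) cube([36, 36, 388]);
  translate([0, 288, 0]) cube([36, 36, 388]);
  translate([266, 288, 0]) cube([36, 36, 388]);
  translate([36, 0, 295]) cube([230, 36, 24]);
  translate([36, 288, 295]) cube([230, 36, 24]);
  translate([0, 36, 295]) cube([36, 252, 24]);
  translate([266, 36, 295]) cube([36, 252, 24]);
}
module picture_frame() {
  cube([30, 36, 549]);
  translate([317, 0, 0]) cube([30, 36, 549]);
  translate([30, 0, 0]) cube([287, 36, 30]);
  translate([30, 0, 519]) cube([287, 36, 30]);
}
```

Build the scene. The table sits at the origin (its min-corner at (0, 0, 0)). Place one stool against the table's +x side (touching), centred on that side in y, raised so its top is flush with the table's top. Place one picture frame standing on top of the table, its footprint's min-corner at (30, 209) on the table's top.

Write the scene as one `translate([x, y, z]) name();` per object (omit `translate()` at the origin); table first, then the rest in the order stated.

table();
translate([688, 324, 268]) stool();
translate([30, 209, 683]) picture_frame();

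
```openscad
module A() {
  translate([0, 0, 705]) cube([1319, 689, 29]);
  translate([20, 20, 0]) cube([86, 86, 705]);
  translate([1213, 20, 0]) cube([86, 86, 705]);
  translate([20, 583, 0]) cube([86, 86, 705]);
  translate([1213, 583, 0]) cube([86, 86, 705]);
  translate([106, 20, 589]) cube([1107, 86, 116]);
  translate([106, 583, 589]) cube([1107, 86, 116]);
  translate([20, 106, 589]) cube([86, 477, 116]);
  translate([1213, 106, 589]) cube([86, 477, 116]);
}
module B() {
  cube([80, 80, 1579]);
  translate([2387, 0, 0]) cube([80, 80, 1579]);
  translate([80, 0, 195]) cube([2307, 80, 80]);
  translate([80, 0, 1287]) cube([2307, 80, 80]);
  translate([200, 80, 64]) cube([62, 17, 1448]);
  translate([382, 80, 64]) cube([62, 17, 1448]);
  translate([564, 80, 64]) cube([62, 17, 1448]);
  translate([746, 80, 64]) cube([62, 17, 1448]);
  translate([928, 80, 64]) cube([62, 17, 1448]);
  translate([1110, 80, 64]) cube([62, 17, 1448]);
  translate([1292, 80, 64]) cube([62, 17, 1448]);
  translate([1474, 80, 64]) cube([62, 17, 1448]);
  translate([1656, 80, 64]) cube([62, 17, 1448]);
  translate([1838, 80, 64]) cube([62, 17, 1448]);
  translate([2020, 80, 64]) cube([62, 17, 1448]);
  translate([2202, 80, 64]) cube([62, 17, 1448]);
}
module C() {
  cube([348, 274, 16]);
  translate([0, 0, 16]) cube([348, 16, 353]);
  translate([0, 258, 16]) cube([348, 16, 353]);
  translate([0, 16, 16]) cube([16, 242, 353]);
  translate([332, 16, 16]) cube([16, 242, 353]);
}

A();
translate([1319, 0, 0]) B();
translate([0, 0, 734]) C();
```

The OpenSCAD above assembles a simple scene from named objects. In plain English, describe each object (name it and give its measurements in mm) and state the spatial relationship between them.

A is a table with a 1319×689 mm rectangular top, 29 mm thick, top surface at z = 734 mm, supported by four 86×86 mm square legs, each inset 20 mm from the nearest pair of top edges, running from the floor. Four apron rails, 86 mm thick and 116 mm tall, run between adjacent legs with their top edges flush with the underside of the top and their outer faces flush with the legs' outer faces.

B is a fence section. Two 80×80 mm posts, 1579 mm tall, stand on the floor with a clear span of 2307 mm between their inner faces. Two horizontal rails of 80×80 mm section span the gap between the posts with their undersides at z = 195 mm and z = 1287 mm, flush with the posts' −y face. 12 pickets, each 62 mm wide, 17 mm thick and 1448 mm tall, are fixed to the +y face of the rails with their bottoms at z = 64 mm, evenly spaced across the span with equal gaps (rounded down to the nearest mm) at the −x end and between each pair — any rounding remainder accumulates at the +x end.

C is an open storage box with external size 348×274×369 mm and wall thickness 16 mm (the base is also 16 mm thick). The base covers the whole footprint; the four walls stand on the base, with the y-facing walls full-width and the x-facing walls fitting between their inner faces.

The fence section is against the table's +x side, with their −y faces flush. The open box is on top of the table.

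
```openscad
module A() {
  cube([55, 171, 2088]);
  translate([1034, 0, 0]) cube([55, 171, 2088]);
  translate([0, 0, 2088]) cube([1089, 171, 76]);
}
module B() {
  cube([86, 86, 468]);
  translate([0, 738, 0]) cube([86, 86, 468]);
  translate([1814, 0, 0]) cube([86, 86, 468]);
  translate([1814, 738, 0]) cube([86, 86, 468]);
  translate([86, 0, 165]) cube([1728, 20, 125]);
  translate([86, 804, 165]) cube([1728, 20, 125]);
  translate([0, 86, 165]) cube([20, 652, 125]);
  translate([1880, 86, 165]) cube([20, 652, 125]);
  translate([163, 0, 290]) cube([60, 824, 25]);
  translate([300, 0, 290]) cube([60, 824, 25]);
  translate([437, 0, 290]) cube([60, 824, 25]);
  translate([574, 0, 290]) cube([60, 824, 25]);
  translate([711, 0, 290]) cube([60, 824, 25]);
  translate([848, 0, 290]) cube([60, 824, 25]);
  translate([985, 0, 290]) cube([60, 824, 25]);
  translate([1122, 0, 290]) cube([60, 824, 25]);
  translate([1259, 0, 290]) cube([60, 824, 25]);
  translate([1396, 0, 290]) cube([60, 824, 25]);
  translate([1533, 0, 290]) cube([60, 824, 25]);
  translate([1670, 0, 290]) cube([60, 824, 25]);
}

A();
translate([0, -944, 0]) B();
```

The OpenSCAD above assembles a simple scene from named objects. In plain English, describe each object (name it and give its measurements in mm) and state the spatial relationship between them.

A is a door frame. The clear opening is 979 mm wide and 2088 mm high. Two 55 mm wide jambs, 171 mm deep, stand either side of the opening from the floor to the top of the opening. A 76 mm thick head sits across the top of both jambs, spanning the full outside width of the frame.

B is a bed frame 1900 mm long (x) by 824 mm wide (y). Four 86×86 mm corner posts, 468 mm tall, at the corners of the footprint. Four rails of 20 mm thickness and 125 mm height run between adjacent posts with their undersides at z = 165 mm, their outer faces flush with the outside of the frame (the two x-running rails run between the posts' inner faces; the two y-running rails run between the posts' inner faces). 12 slats, each 60 mm wide (x) and 25 mm thick, lie across the top of the two x-running rails, running the full 824 mm width of the frame in y; the slats are evenly spaced along x between the inner faces of the end posts with equal gaps (rounded down to the nearest mm) at the −x end and between each pair — any rounding remainder accumulates at the +x end.

The bed frame is on the floor beside the door frame on its −y side.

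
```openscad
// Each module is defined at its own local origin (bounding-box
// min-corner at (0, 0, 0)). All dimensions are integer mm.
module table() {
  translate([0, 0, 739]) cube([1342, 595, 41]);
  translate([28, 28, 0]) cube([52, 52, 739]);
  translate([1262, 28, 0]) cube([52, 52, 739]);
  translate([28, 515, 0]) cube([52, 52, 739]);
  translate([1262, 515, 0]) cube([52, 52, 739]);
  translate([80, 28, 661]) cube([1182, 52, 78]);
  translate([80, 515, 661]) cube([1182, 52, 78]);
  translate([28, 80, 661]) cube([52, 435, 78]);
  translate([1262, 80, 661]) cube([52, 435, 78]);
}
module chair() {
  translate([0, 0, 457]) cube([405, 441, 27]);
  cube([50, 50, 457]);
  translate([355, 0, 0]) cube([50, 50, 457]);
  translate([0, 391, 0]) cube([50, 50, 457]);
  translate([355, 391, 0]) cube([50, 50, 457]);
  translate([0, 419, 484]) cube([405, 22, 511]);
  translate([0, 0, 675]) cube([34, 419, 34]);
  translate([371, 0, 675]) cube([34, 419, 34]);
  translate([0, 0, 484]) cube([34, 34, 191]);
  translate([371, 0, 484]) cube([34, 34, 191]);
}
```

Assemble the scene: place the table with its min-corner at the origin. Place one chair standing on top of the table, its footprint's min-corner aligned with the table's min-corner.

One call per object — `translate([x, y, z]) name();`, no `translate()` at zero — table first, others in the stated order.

table();
translate([0, 0, 780]) chair();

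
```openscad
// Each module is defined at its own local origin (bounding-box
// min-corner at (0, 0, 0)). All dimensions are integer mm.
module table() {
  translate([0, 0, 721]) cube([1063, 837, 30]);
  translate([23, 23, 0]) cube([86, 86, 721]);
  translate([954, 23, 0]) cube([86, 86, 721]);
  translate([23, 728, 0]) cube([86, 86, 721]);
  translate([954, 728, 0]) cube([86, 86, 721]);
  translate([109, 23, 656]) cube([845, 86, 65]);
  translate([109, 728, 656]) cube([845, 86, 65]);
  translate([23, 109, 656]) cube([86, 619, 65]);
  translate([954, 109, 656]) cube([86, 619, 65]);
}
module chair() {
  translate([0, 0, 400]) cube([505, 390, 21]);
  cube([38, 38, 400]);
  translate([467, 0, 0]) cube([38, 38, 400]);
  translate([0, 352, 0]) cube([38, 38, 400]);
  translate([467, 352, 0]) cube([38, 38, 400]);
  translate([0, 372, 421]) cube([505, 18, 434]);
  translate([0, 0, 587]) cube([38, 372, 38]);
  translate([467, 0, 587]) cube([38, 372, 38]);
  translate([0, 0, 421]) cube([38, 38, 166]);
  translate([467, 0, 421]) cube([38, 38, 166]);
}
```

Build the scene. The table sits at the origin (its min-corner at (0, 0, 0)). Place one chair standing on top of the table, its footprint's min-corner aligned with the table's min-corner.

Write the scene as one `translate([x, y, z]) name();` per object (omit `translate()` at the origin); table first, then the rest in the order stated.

table();
translate([0, 0, 751]) chair();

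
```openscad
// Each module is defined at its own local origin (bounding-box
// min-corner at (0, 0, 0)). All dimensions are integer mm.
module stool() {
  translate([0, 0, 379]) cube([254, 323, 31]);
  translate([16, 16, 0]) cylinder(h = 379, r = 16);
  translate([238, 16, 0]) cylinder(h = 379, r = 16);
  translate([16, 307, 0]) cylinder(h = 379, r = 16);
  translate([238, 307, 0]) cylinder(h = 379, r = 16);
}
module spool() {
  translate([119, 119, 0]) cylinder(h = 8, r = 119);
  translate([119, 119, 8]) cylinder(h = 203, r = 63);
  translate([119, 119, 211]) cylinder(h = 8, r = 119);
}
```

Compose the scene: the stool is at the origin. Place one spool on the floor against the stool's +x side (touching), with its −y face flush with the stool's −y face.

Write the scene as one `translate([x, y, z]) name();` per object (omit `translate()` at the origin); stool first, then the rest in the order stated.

stool();
translate([254, 0, 0]) spool();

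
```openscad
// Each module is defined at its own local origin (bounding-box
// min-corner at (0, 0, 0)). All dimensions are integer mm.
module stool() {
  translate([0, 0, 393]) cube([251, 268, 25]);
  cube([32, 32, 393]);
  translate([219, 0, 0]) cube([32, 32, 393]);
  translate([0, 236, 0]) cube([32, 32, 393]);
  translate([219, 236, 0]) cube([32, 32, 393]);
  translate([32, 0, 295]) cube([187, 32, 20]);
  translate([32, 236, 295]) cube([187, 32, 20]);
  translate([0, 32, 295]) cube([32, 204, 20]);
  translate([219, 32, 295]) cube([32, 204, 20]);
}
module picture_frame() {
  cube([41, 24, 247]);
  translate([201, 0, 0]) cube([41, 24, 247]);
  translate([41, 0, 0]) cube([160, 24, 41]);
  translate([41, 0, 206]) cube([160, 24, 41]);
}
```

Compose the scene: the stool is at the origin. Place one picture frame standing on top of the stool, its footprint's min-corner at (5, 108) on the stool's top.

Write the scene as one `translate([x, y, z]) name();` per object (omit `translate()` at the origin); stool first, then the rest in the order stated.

stool();
translate([5, 108, 418]) picture_frame();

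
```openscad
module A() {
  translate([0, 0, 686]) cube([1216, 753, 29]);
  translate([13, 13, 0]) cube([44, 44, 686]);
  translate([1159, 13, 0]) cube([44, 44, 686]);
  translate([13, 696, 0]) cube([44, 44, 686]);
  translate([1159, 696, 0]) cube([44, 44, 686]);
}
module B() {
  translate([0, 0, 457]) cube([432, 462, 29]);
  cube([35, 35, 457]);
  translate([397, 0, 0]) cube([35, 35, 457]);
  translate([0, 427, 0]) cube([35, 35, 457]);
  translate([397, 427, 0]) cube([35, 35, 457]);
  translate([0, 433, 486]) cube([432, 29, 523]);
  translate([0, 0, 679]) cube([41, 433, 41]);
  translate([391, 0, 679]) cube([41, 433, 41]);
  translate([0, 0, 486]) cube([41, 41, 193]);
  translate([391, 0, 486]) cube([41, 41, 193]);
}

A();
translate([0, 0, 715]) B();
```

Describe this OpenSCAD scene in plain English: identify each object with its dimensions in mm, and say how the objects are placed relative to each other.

A is a table: top 1216 mm (x) × 753 mm (y), 29 mm thick, upper face at z = 715 mm, on four 44×44 mm square legs, each inset 13 mm from the nearest pair of top edges, running from z = 0 to the bottom of the top.

B is a chair. The seat is a 432×462×29 mm slab with its top at z = 486 mm, on four 35×35 mm corner legs (flush with the seat edges, standing on z = 0). A flat backrest 29 mm thick, 523 mm tall, spans the full seat width and rises from the seat top along its +y edge, rear face flush with the rear of the seat. Two armrests of 41×41 mm section run along each side from the seat's front edge to the front of the backrest, top faces 234 mm above the seat top and outer faces flush with the seat's x-edges; a 41×41 mm post under the front of each armrest stands on the seat at the front corner.

The chair is on top of the table.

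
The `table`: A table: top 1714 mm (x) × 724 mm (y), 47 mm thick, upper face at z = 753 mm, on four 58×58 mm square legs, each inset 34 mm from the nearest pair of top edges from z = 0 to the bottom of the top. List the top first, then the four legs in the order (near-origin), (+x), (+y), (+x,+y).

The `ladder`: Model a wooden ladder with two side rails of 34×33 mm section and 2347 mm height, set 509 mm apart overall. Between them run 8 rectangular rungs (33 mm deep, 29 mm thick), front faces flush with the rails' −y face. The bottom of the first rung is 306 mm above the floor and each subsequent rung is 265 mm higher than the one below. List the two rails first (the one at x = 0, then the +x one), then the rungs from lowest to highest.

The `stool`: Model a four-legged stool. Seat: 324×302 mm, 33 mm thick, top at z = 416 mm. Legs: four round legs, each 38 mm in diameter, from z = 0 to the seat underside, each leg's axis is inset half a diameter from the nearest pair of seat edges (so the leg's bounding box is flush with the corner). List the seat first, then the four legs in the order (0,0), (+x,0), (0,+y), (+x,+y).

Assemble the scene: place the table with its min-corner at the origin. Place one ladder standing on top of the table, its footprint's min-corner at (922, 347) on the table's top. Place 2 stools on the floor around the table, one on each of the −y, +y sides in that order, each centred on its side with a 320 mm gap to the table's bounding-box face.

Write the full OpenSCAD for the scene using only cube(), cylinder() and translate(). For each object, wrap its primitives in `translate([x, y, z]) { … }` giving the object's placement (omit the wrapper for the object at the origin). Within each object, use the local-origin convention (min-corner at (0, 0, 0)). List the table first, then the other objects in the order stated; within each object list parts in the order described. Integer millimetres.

translate([0, 0, 706]) cube([1714, 724, 47]);
translate([34, 34, 0]) cube([58, 58, 706]);
translate([1622, 34, 0]) cube([58, 58, 706]);
translate([34, 632, 0]) cube([58, 58, 706]);
translate([1622, 632, 0]) cube([58, 58, 706]);
translate([922, 347, 753]) {
  cube([34, 33, 2347]);
  translate([475, 0, 0]) cube([34, 33, 2347]);
  translate([34, 0, 306]) cube([441, 33, 29]);
  translate([34, 0, 571]) cube([441, 33, 29]);
  translate([34, 0, 836]) cube([441, 33, 29]);
  translate([34, 0, 1101]) cube([441, 33, 29]);
  translate([34, 0, 1366]) cube([441, 33, 29]);
  translate([34, 0, 1631]) cube([441, 33, 29]);
  translate([34, 0, 1896]) cube([441, 33, 29]);
  translate([34, 0, 2161]) cube([441, 33, 29]);
}
translate([695, -622, 0]) {
  translate([0, 0, 383]) cube([324, 302, 33]);
  translate([19, 19, 0]) cylinder(h = 383, r = 19);
  translate([305, 19, 0]) cylinder(h = 383, r = 19);
  translate([19, 283, 0]) cylinder(h = 383, r = 19);
  translate([305, 283, 0]) cylinder(h = 383, r = 19);
}
translate([695, 1044, 0]) {
  translate([0, 0, 383]) cube([324, 302, 33]);
  translate([19, 19, 0]) cylinder(h = 383, r = 19);
  translate([305, 19, 0]) cylinder(h = 383, r = 19);
  translate([19, 283, 0]) cylinder(h = 383, r = 19);
  translate([305, 283, 0]) cylinder(h = 383, r = 19);
}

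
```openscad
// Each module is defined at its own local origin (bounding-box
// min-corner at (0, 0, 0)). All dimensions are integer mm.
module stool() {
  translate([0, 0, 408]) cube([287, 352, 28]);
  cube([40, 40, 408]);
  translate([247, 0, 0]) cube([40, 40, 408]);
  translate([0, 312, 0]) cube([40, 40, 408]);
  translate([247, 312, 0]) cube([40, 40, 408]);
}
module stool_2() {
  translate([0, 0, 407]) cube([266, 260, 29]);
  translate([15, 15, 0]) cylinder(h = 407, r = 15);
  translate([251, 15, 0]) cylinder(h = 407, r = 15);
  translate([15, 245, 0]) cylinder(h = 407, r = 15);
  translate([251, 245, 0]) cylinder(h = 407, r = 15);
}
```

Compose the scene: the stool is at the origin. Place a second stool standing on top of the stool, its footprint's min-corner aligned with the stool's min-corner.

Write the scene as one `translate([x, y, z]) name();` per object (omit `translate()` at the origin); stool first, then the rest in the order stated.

stool();
translate([0, 0, 436]) stool_2();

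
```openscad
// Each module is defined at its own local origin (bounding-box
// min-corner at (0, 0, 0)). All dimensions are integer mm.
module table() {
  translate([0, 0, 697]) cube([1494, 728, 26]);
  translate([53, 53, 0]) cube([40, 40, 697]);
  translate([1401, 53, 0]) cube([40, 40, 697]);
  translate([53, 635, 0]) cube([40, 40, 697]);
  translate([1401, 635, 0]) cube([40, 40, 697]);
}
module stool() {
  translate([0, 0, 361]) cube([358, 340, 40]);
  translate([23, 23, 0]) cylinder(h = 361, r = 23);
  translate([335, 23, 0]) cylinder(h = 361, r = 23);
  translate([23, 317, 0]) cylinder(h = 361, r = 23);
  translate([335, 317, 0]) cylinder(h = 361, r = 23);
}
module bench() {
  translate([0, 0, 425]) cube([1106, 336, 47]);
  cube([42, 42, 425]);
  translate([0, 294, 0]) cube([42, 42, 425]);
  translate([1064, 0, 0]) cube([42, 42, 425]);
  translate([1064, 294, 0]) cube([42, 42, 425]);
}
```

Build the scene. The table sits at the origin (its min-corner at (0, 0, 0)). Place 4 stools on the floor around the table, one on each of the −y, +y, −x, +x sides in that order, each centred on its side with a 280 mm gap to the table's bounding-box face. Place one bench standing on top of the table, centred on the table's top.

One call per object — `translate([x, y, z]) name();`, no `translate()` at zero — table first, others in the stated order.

table();
translate([568, -620, 0]) stool();
translate([568, 1008, 0]) stool();
translate([-638, 194, 0]) stool();
translate([1774, 194, 0]) stool();
translate([194, 196, 723]) bench();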